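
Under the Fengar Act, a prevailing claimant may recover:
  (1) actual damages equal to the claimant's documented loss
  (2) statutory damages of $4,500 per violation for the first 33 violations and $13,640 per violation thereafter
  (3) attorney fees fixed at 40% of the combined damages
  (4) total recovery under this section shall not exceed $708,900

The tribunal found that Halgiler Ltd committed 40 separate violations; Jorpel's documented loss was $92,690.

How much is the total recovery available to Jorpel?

First 33 violations: 33 × $4,500 = $148,500
Remaining violations: (40 − 33) × $13,640 = $95,480
Statutory damages: $148,500 + $95,480 = $243,980
Combined damages: $92,690 + $243,980 = $336,670
Attorney fees: 40% of $336,670 = $134,668
Total before cap: $336,670 + $134,668 = $471,338
Cap at $708,900: $471,338 is within the cap, no reduction.

$471,338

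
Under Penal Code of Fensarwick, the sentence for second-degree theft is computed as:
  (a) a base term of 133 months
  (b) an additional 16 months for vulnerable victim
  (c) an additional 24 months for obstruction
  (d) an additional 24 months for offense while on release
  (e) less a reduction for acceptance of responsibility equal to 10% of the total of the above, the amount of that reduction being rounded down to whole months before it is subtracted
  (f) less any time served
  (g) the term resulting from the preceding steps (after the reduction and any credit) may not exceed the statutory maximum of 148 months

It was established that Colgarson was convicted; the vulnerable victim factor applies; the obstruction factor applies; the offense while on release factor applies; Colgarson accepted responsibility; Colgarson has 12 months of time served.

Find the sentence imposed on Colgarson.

148 months

Vulnerable victim enhancement: +16 months
Obstruction enhancement: +24 months
Offense while on release enhancement: +24 months
Adjusted term: 133 months + 16 months + 24 months + 24 months = 197 months
Acceptance of responsibility reduction: 10% of 197 months = 19 months (rounded down)
After reduction: 197 − 19 = 178 months
Less time served: 178 months − 12 months = 166 months
Cap at 148 months: 166 months exceeds the cap → 148 months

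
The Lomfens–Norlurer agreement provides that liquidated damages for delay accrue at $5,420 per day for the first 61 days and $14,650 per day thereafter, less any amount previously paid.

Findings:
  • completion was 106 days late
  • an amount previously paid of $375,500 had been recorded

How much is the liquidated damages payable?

$614,370

First 61 days: 61 × $5,420 = $330,620
Remaining days: (106 − 61) × $14,650 = $659,250
Accrued per-day damages: $330,620 + $659,250 = $989,870
Less amount previously paid: $989,870 − $375,500 = $614,370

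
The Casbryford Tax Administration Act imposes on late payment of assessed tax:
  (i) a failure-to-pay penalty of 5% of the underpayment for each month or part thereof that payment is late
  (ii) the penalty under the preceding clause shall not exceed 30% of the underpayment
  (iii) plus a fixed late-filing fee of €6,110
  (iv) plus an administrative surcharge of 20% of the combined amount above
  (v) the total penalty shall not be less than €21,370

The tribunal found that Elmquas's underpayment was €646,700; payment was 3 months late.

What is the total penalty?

€123,738

Accrued rate: 5% × 3 = 15%, capped at 30% → 15%
Failure-to-pay penalty: 15% of €646,700 = €97,005
Penalty before surcharge: €97,005 + €6,110 = €103,115
Administrative surcharge: 20% of €103,115 = €20,623
Total penalty: €103,115 + €20,623 = €123,738
Minimum €21,370: €123,738 meets the minimum, no increase.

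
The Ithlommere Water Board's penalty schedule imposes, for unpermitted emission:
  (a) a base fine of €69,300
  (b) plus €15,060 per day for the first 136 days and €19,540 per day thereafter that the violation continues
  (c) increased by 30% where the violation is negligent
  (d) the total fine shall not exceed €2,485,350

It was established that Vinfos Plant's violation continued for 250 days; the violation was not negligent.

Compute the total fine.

First 136 days: 136 × €15,060 = €2,048,160
Remaining days: (250 − 136) × €19,540 = €2,227,560
Per-day component: €2,048,160 + €2,227,560 = €4,275,720
Base plus per-day: €69,300 + €4,275,720 = €4,345,020
The violation was not negligent: no 30% increase.
Cap at €2,485,350: €4,345,020 exceeds the cap → €2,485,350

€2,485,350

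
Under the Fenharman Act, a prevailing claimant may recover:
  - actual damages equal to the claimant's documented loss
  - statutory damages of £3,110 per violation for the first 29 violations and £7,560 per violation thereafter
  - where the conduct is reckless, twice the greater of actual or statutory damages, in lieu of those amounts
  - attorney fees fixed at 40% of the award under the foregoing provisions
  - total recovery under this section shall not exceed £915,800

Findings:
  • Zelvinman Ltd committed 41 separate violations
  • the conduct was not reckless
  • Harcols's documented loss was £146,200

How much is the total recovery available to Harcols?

£457,954

First 29 violations: 29 × £3,110 = £90,190
Remaining violations: (41 − 29) × £7,560 = £90,720
Statutory damages: £90,190 + £90,720 = £180,910
Conduct not reckless: the in-lieu enhancement does not apply.
Actual plus statutory damages: £146,200 + £180,910 = £327,110
Attorney fees: 40% of £327,110 = £130,844
Total before cap: £327,110 + £130,844 = £457,954
Cap at £915,800: £457,954 is within the cap, no reduction.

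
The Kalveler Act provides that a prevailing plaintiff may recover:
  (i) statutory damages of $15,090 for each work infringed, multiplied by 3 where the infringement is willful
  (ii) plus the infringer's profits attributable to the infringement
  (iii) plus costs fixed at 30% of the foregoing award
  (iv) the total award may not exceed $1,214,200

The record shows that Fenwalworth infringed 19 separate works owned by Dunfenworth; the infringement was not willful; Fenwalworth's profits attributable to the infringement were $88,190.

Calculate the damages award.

Statutory damages: 19 × $15,090 = $286,710
Infringement not willful: no ×3 enhancement.
Combined award: $286,710 + $88,190 = $374,900
Costs: 30% of $374,900 = $112,470
Award plus costs: $374,900 + $112,470 = $487,370
Cap at $1,214,200: $487,370 is within the cap, no reduction.

Award: $487,370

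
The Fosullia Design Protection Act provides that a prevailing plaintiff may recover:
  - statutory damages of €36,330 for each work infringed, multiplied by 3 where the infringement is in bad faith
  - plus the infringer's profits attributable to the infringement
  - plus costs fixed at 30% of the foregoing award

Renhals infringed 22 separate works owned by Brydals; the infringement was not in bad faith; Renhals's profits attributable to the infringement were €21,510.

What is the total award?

Statutory damages: 22 × €36,330 = €799,260
Infringement not in bad faith: no ×3 enhancement.
Combined award: €799,260 + €21,510 = €820,770
Costs: 30% of €820,770 = €246,231
Award plus costs: €820,770 + €246,231 = €1,067,001

€1,067,001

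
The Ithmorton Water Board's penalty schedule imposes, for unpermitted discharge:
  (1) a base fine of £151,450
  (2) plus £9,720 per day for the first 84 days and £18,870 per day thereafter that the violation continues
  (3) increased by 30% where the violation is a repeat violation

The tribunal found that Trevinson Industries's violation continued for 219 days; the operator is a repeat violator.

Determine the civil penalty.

£4,569,994

First 84 days: 84 × £9,720 = £816,480
Remaining days: (219 − 84) × £18,870 = £2,547,450
Per-day component: £816,480 + £2,547,450 = £3,363,930
Base plus per-day: £151,450 + £3,363,930 = £3,515,380
Enhancement: 30% of £3,515,380 = £1,054,614
Enhanced fine: £3,515,380 + £1,054,614 = £4,569,994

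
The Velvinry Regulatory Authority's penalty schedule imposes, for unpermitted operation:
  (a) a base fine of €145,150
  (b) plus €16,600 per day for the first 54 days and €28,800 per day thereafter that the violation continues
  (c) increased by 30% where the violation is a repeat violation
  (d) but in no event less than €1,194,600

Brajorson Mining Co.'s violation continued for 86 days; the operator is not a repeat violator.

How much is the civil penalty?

First 54 days: 54 × €16,600 = €896,400
Remaining days: (86 − 54) × €28,800 = €921,600
Per-day component: €896,400 + €921,600 = €1,818,000
Base plus per-day: €145,150 + €1,818,000 = €1,963,150
The operator is not a repeat violator: no 30% increase.
Minimum €1,194,600: €1,963,150 meets the minimum, no increase.

€1,963,150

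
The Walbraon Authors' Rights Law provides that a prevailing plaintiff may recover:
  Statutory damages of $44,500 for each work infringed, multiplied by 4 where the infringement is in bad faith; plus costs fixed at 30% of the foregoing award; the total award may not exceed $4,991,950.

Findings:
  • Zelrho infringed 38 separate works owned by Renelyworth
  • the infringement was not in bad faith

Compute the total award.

Statutory damages: 38 × $44,500 = $1,691,000
Infringement not in bad faith: no ×4 enhancement.
Costs: 30% of $1,691,000 = $507,300
Award plus costs: $1,691,000 + $507,300 = $2,198,300
Cap at $4,991,950: $2,198,300 is within the cap, no reduction.

$2,198,300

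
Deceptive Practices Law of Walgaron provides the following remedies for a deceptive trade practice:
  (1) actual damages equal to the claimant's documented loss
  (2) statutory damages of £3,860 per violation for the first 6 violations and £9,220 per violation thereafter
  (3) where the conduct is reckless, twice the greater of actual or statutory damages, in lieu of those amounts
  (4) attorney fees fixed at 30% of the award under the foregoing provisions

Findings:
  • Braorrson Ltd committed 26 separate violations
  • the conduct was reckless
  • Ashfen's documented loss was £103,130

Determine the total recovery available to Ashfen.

First 6 violations: 6 × £3,860 = £23,160
Remaining violations: (26 − 6) × £9,220 = £184,400
Statutory damages: £23,160 + £184,400 = £207,560
Greater of actual damages (£103,130) or statutory damages (£207,560): £207,560
Doubled: 2 × £207,560 = £415,120
Attorney fees: 30% of £415,120 = £124,536
Total recovery: £415,120 + £124,536 = £539,656

£539,656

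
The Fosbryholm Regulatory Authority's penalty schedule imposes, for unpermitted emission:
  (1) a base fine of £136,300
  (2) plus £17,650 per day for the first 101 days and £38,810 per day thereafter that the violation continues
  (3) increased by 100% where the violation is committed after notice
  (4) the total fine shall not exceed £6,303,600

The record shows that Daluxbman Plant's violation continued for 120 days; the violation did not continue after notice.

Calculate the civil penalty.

£2,656,340

First 101 days: 101 × £17,650 = £1,782,650
Remaining days: (120 − 101) × £38,810 = £737,390
Per-day component: £1,782,650 + £737,390 = £2,520,040
Base plus per-day: £136,300 + £2,520,040 = £2,656,340
The violation did not continue after notice: no 100% increase.
Cap at £6,303,600: £2,656,340 is within the cap, no reduction.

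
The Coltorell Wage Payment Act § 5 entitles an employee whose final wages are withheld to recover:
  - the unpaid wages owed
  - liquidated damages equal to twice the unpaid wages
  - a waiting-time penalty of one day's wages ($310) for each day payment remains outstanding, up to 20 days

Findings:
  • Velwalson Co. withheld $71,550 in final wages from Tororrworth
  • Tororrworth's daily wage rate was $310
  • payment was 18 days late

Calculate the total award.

$220,230

Doubled: 2 × $71,550 = $143,100
Penalty days: min(18, 20) = 18
Waiting-time penalty: 18 × $310 = $5,580
Total award: $71,550 + $143,100 + $5,580 = $220,230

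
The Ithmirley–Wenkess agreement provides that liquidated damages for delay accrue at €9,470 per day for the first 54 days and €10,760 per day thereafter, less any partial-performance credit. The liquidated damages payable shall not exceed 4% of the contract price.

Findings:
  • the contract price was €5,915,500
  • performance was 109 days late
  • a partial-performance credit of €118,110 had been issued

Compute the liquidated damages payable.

First 54 days: 54 × €9,470 = €511,380
Remaining days: (109 − 54) × €10,760 = €591,800
Accrued per-day damages: €511,380 + €591,800 = €1,103,180
Less partial-performance credit: €1,103,180 − €118,110 = €985,070
Cap: 4% of €5,915,500 = €236,620
Cap at €236,620: €985,070 exceeds the cap → €236,620

€236,620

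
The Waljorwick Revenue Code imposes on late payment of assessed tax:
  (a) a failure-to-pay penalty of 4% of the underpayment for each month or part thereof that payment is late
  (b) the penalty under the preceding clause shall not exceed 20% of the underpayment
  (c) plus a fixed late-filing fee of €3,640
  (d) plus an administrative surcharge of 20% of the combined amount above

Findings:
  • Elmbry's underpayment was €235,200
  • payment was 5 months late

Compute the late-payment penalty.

Penalty: €60,816

Accrued rate: 4% × 5 = 20%, capped at 20% → 20%
Failure-to-pay penalty: 20% of €235,200 = €47,040
Penalty before surcharge: €47,040 + €3,640 = €50,680
Administrative surcharge: 20% of €50,680 = €10,136
Total penalty: €50,680 + €10,136 = €60,816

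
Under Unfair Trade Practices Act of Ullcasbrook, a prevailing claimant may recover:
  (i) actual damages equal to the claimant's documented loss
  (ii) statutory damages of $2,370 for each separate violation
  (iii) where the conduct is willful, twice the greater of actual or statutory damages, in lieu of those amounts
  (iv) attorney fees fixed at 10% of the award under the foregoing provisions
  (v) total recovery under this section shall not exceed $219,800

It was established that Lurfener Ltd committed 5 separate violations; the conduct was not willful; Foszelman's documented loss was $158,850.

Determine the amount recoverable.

Statutory damages: 5 × $2,370 = $11,850
Conduct not willful: the in-lieu enhancement does not apply.
Actual plus statutory damages: $158,850 + $11,850 = $170,700
Attorney fees: 10% of $170,700 = $17,070
Total before cap: $170,700 + $17,070 = $187,770
Cap at $219,800: $187,770 is within the cap, no reduction.

$187,770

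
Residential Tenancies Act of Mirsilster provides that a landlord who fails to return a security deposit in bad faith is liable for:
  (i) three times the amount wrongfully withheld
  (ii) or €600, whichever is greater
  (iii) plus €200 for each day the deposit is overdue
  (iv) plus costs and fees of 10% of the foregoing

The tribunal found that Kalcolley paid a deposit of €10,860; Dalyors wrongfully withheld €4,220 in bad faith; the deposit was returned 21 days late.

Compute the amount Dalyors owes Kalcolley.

€18,546

Trebled: 3 × €4,220 = €12,660
Minimum €600: €12,660 meets the minimum, no increase.
Late-return penalty: 21 × €200 = €4,200
Damages plus late penalty: €12,660 + €4,200 = €16,860
Costs and fees: 10% of €16,860 = €1,686
Total recovery: €16,860 + €1,686 = €18,546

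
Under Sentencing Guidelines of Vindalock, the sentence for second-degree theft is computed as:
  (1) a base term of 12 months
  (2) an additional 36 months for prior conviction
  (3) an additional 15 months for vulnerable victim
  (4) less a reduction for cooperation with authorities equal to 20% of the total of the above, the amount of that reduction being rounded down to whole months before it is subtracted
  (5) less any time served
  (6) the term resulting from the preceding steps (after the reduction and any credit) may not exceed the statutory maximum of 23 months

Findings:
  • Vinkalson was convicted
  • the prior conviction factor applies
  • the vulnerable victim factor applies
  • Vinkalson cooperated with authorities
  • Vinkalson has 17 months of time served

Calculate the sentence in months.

Prior conviction enhancement: +36 months
Vulnerable victim enhancement: +15 months
Adjusted term: 12 months + 36 months + 15 months = 63 months
Cooperation with authorities reduction: 20% of 63 months = 12 months (rounded down)
After reduction: 63 − 12 = 51 months
Less time served: 51 months − 17 months = 34 months
Cap at 23 months: 34 months exceeds the cap → 23 months

23 months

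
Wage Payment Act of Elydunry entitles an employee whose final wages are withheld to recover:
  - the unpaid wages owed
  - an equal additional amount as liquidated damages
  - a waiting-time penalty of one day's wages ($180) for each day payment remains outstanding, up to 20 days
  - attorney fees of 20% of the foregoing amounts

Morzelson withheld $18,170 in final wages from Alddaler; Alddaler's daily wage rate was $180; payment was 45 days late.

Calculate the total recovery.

$47,928

Liquidated damages (equal amount): $18,170
Penalty days: min(45, 20) = 20
Waiting-time penalty: 20 × $180 = $3,600
Subtotal: $18,170 + $18,170 + $3,600 = $39,940
Attorney fees: 20% of $39,940 = $7,988
Total award: $39,940 + $7,988 = $47,928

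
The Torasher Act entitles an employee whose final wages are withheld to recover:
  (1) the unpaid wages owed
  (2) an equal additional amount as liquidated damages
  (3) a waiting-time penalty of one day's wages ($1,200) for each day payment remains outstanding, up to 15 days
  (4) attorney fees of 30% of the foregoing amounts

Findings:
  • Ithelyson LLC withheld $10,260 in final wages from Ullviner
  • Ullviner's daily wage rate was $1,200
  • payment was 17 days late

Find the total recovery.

Liquidated damages (equal amount): $10,260
Penalty days: min(17, 15) = 15
Waiting-time penalty: 15 × $1,200 = $18,000
Subtotal: $10,260 + $10,260 + $18,000 = $38,520
Attorney fees: 30% of $38,520 = $11,556
Total award: $38,520 + $11,556 = $50,076

Total award: $50,076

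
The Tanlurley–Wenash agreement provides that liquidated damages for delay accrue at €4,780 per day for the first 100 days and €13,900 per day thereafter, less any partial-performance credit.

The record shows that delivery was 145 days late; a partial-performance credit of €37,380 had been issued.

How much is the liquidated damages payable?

First 100 days: 100 × €4,780 = €478,000
Remaining days: (145 − 100) × €13,900 = €625,500
Accrued per-day damages: €478,000 + €625,500 = €1,103,500
Less partial-performance credit: €1,103,500 − €37,380 = €1,066,120

€1,066,120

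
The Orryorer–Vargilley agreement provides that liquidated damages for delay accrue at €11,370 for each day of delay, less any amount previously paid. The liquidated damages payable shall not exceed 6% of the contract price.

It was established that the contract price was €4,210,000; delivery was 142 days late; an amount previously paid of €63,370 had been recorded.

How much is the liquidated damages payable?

Liquidated damages: €252,600

Per-day damages: 142 × €11,370 = €1,614,540
Less amount previously paid: €1,614,540 − €63,370 = €1,551,170
Cap: 6% of €4,210,000 = €252,600
Cap at €252,600: €1,551,170 exceeds the cap → €252,600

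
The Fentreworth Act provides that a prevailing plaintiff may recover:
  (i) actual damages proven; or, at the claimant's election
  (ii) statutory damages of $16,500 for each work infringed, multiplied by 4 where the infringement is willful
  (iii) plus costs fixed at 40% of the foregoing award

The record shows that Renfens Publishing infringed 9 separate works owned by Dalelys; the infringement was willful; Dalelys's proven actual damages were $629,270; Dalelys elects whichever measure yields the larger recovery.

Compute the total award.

Award: $880,978

Statutory damages: 9 × $16,500 = $148,500
Multiplied by 4: 4 × $148,500 = $594,000
Greater of actual damages ($629,270) or enhanced statutory damages ($594,000): $629,270
Costs: 40% of $629,270 = $251,708
Award plus costs: $629,270 + $251,708 = $880,978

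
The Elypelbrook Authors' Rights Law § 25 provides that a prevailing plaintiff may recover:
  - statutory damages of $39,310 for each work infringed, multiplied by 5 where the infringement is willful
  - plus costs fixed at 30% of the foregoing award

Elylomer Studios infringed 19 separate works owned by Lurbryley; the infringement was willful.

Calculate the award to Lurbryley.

$4,854,785

Statutory damages: 19 × $39,310 = $746,890
Multiplied by 5: 5 × $746,890 = $3,734,450
Costs: 30% of $3,734,450 = $1,120,335
Award plus costs: $3,734,450 + $1,120,335 = $4,854,785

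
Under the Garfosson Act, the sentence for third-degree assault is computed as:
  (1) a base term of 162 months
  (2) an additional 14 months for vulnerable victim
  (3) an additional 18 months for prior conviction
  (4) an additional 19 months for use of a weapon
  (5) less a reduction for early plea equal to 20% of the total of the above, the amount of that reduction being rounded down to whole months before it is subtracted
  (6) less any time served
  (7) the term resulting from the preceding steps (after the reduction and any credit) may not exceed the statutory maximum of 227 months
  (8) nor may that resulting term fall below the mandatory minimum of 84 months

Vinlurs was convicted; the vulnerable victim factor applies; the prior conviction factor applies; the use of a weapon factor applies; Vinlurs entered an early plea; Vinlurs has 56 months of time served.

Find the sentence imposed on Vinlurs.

Vulnerable victim enhancement: +14 months
Prior conviction enhancement: +18 months
Use of a weapon enhancement: +19 months
Adjusted term: 162 months + 14 months + 18 months + 19 months = 213 months
Early plea reduction: 20% of 213 months = 42 months (rounded down)
After reduction: 213 − 42 = 171 months
Less time served: 171 months − 56 months = 115 months
Cap at 227 months: 115 months is within the cap, no reduction.
Minimum 84 months: 115 months meets the minimum, no increase.

115 months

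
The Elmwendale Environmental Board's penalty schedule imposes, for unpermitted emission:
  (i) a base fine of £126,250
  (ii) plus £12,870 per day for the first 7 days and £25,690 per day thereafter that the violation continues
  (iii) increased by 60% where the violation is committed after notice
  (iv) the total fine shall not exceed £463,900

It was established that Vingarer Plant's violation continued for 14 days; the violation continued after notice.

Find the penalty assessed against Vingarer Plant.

£463,900

First 7 days: 7 × £12,870 = £90,090
Remaining days: (14 − 7) × £25,690 = £179,830
Per-day component: £90,090 + £179,830 = £269,920
Base plus per-day: £126,250 + £269,920 = £396,170
Enhancement: 60% of £396,170 = £237,702
Enhanced fine: £396,170 + £237,702 = £633,872
Cap at £463,900: £633,872 exceeds the cap → £463,900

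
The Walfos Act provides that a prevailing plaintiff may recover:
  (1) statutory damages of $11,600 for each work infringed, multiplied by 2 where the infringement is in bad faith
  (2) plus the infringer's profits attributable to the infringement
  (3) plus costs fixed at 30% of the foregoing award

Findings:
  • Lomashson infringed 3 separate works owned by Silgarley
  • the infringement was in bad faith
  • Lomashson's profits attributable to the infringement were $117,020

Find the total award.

$242,606

Statutory damages: 3 × $11,600 = $34,800
Doubled: 2 × $34,800 = $69,600
Combined award: $69,600 + $117,020 = $186,620
Costs: 30% of $186,620 = $55,986
Award plus costs: $186,620 + $55,986 = $242,606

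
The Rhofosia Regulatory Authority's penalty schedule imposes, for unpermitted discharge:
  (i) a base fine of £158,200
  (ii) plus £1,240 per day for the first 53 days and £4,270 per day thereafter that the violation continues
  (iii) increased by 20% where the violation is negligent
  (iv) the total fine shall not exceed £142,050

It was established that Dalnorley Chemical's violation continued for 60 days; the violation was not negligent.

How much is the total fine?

£142,050

First 53 days: 53 × £1,240 = £65,720
Remaining days: (60 − 53) × £4,270 = £29,890
Per-day component: £65,720 + £29,890 = £95,610
Base plus per-day: £158,200 + £95,610 = £253,810
The violation was not negligent: no 20% increase.
Cap at £142,050: £253,810 exceeds the cap → £142,050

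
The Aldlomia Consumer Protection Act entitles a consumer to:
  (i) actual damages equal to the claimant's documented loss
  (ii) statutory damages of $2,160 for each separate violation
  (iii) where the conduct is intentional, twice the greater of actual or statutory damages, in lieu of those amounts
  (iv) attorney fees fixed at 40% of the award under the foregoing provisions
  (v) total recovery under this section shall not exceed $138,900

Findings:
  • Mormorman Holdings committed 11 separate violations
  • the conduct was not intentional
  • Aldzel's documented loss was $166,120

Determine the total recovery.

Statutory damages: 11 × $2,160 = $23,760
Conduct not intentional: the in-lieu enhancement does not apply.
Actual plus statutory damages: $166,120 + $23,760 = $189,880
Attorney fees: 40% of $189,880 = $75,952
Total before cap: $189,880 + $75,952 = $265,832
Cap at $138,900: $265,832 exceeds the cap → $138,900

$138,900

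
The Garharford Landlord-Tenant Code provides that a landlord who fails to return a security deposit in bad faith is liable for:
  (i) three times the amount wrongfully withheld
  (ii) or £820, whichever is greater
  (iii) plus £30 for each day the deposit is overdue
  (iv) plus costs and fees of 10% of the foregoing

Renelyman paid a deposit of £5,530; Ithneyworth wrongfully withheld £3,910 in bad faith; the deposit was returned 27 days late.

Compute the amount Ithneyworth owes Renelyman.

Trebled: 3 × £3,910 = £11,730
Minimum £820: £11,730 meets the minimum, no increase.
Late-return penalty: 27 × £30 = £810
Damages plus late penalty: £11,730 + £810 = £12,540
Costs and fees: 10% of £12,540 = £1,254
Total recovery: £12,540 + £1,254 = £13,794

£13,794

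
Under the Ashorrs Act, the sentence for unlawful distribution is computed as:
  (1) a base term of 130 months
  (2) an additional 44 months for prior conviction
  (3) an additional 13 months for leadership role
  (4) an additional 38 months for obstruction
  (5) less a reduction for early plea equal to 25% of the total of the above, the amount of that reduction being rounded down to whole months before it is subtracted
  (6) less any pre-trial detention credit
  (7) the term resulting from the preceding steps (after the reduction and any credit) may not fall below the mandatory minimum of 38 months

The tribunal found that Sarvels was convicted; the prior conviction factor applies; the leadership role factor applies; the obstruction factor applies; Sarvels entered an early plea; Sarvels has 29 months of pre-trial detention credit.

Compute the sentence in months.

Prior conviction enhancement: +44 months
Leadership role enhancement: +13 months
Obstruction enhancement: +38 months
Adjusted term: 130 months + 44 months + 13 months + 38 months = 225 months
Early plea reduction: 25% of 225 months = 56 months (rounded down)
After reduction: 225 − 56 = 169 months
Less pre-trial detention credit: 169 months − 29 months = 140 months
Minimum 38 months: 140 months meets the minimum, no increase.

Sentence: 140 months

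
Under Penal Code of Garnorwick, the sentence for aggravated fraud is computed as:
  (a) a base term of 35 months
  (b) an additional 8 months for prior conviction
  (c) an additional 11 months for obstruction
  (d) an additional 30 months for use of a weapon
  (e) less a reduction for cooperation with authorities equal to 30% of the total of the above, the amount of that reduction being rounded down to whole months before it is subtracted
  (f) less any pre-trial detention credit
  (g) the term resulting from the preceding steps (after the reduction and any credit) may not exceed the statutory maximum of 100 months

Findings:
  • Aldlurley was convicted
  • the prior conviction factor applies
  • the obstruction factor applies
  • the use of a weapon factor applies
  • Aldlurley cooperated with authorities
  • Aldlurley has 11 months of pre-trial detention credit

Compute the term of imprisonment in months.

Prior conviction enhancement: +8 months
Obstruction enhancement: +11 months
Use of a weapon enhancement: +30 months
Adjusted term: 35 months + 8 months + 11 months + 30 months = 84 months
Cooperation with authorities reduction: 30% of 84 months = 25 months (rounded down)
After reduction: 84 − 25 = 59 months
Less pre-trial detention credit: 59 months − 11 months = 48 months
Cap at 100 months: 48 months is within the cap, no reduction.

48 months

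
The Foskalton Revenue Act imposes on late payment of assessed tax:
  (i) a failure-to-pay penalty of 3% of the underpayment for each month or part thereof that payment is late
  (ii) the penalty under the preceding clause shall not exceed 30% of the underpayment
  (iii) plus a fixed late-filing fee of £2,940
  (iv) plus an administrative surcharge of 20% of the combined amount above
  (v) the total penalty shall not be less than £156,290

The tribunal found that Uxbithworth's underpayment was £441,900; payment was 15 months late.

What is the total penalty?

£162,612

Accrued rate: 3% × 15 = 45%, capped at 30% → 30%
Failure-to-pay penalty: 30% of £441,900 = £132,570
Penalty before surcharge: £132,570 + £2,940 = £135,510
Administrative surcharge: 20% of £135,510 = £27,102
Total penalty: £135,510 + £27,102 = £162,612
Minimum £156,290: £162,612 meets the minimum, no increase.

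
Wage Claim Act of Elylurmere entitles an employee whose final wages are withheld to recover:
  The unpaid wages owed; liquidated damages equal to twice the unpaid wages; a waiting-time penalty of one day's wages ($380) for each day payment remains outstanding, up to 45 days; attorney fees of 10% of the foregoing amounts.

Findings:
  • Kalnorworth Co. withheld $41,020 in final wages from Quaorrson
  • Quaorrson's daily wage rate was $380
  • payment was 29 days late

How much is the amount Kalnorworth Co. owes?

$147,488

Doubled: 2 × $41,020 = $82,040
Penalty days: min(29, 45) = 29
Waiting-time penalty: 29 × $380 = $11,020
Subtotal: $41,020 + $82,040 + $11,020 = $134,080
Attorney fees: 10% of $134,080 = $13,408
Total award: $134,080 + $13,408 = $147,488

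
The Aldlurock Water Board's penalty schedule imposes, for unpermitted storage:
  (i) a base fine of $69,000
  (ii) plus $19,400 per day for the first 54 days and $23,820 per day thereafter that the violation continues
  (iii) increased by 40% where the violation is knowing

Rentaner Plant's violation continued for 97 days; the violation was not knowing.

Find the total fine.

$2,140,860

First 54 days: 54 × $19,400 = $1,047,600
Remaining days: (97 − 54) × $23,820 = $1,024,260
Per-day component: $1,047,600 + $1,024,260 = $2,071,860
Base plus per-day: $69,000 + $2,071,860 = $2,140,860
The violation was not knowing: no 40% increase.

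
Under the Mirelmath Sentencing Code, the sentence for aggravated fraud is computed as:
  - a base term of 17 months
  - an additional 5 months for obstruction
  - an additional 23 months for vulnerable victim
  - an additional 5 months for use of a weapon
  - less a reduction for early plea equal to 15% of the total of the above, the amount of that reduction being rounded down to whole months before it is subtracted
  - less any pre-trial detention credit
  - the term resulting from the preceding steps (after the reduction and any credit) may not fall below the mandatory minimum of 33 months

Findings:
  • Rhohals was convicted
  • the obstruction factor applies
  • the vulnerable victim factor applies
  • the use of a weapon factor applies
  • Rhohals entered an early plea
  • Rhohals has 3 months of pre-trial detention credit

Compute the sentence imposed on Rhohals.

40 months

Obstruction enhancement: +5 months
Vulnerable victim enhancement: +23 months
Use of a weapon enhancement: +5 months
Adjusted term: 17 months + 5 months + 23 months + 5 months = 50 months
Early plea reduction: 15% of 50 months = 7 months (rounded down)
After reduction: 50 − 7 = 43 months
Less pre-trial detention credit: 43 months − 3 months = 40 months
Minimum 33 months: 40 months meets the minimum, no increase.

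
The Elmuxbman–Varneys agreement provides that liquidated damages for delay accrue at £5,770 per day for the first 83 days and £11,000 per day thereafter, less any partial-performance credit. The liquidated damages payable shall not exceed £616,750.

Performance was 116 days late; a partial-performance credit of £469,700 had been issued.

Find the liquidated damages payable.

First 83 days: 83 × £5,770 = £478,910
Remaining days: (116 − 83) × £11,000 = £363,000
Accrued per-day damages: £478,910 + £363,000 = £841,910
Less partial-performance credit: £841,910 − £469,700 = £372,210
Cap at £616,750: £372,210 is within the cap, no reduction.

£372,210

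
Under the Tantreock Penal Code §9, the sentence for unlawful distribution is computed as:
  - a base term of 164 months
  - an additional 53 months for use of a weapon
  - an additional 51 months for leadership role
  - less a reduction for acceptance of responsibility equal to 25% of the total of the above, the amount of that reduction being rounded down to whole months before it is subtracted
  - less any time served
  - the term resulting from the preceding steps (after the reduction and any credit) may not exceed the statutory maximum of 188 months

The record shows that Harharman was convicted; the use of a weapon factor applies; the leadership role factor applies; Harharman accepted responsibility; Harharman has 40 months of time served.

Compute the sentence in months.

161 months

Use of a weapon enhancement: +53 months
Leadership role enhancement: +51 months
Adjusted term: 164 months + 53 months + 51 months = 268 months
Acceptance of responsibility reduction: 25% of 268 months = 67 months (rounded down)
After reduction: 268 − 67 = 201 months
Less time served: 201 months − 40 months = 161 months
Cap at 188 months: 161 months is within the cap, no reduction.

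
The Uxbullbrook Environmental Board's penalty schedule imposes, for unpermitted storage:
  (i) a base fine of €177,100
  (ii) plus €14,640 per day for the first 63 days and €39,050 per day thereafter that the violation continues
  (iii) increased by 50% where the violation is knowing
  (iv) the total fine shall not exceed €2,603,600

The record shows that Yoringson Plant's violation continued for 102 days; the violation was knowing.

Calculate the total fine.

First 63 days: 63 × €14,640 = €922,320
Remaining days: (102 − 63) × €39,050 = €1,522,950
Per-day component: €922,320 + €1,522,950 = €2,445,270
Base plus per-day: €177,100 + €2,445,270 = €2,622,370
Enhancement: 50% of €2,622,370 = €1,311,185
Enhanced fine: €2,622,370 + €1,311,185 = €3,933,555
Cap at €2,603,600: €3,933,555 exceeds the cap → €2,603,600

Civil penalty: €2,603,600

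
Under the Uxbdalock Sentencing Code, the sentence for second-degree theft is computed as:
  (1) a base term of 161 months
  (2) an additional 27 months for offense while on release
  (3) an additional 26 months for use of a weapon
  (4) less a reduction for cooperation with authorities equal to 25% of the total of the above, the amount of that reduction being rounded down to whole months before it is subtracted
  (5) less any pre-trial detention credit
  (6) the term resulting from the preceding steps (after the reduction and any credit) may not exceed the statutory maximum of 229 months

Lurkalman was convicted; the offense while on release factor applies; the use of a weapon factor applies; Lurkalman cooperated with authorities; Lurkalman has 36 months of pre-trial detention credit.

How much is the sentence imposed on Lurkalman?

125 months

Offense while on release enhancement: +27 months
Use of a weapon enhancement: +26 months
Adjusted term: 161 months + 27 months + 26 months = 214 months
Cooperation with authorities reduction: 25% of 214 months = 53 months (rounded down)
After reduction: 214 − 53 = 161 months
Less pre-trial detention credit: 161 months − 36 months = 125 months
Cap at 229 months: 125 months is within the cap, no reduction.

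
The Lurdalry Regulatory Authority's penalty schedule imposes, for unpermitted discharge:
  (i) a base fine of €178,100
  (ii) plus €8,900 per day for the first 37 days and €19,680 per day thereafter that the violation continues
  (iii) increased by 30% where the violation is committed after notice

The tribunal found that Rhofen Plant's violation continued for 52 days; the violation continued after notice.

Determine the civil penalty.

First 37 days: 37 × €8,900 = €329,300
Remaining days: (52 − 37) × €19,680 = €295,200
Per-day component: €329,300 + €295,200 = €624,500
Base plus per-day: €178,100 + €624,500 = €802,600
Enhancement: 30% of €802,600 = €240,780
Enhanced fine: €802,600 + €240,780 = €1,043,380

€1,043,380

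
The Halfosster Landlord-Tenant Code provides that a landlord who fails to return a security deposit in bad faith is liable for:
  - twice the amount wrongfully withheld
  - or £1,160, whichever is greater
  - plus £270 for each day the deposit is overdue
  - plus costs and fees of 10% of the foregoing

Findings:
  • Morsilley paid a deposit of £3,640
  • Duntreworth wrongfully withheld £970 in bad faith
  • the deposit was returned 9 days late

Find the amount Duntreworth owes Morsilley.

£4,807

Doubled: 2 × £970 = £1,940
Minimum £1,160: £1,940 meets the minimum, no increase.
Late-return penalty: 9 × £270 = £2,430
Damages plus late penalty: £1,940 + £2,430 = £4,370
Costs and fees: 10% of £4,370 = £437
Total recovery: £4,370 + £437 = £4,807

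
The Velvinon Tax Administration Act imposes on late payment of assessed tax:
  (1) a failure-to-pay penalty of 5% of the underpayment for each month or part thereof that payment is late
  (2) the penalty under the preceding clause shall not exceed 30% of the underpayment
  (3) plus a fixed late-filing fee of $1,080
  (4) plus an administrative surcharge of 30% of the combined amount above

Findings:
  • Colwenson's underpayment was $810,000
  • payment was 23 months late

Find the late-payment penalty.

Penalty: $317,304

Accrued rate: 5% × 23 = 115%, capped at 30% → 30%
Failure-to-pay penalty: 30% of $810,000 = $243,000
Penalty before surcharge: $243,000 + $1,080 = $244,080
Administrative surcharge: 30% of $244,080 = $73,224
Total penalty: $244,080 + $73,224 = $317,304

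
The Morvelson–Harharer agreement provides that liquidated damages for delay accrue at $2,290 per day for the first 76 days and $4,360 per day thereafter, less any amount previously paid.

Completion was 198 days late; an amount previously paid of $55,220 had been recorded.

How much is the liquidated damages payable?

First 76 days: 76 × $2,290 = $174,040
Remaining days: (198 − 76) × $4,360 = $531,920
Accrued per-day damages: $174,040 + $531,920 = $705,960
Less amount previously paid: $705,960 − $55,220 = $650,740

$650,740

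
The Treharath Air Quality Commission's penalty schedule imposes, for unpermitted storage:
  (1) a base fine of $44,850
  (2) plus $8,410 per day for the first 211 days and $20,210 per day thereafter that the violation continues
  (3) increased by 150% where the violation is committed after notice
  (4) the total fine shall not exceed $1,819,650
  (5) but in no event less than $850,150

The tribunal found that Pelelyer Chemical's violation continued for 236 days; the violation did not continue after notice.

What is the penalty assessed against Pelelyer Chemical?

First 211 days: 211 × $8,410 = $1,774,510
Remaining days: (236 − 211) × $20,210 = $505,250
Per-day component: $1,774,510 + $505,250 = $2,279,760
Base plus per-day: $44,850 + $2,279,760 = $2,324,610
The violation did not continue after notice: no 150% increase.
Cap at $1,819,650: $2,324,610 exceeds the cap → $1,819,650
Minimum $850,150: $1,819,650 meets the minimum, no increase.

$1,819,650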